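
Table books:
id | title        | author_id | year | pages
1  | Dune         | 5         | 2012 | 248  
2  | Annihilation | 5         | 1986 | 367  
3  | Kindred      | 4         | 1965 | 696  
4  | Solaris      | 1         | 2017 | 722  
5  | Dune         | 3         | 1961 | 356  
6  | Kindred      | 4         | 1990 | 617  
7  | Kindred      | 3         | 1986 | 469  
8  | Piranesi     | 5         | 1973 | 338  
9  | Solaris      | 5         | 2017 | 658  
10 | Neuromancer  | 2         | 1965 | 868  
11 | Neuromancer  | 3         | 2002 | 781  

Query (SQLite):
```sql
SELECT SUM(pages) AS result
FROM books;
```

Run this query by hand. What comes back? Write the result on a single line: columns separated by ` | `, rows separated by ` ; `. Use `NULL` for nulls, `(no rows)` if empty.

All pages values: [248, 367, 696, 722, 356, 617, 469, 338, 658, 868, 781].
SUM of non-NULL values = 6120.

6120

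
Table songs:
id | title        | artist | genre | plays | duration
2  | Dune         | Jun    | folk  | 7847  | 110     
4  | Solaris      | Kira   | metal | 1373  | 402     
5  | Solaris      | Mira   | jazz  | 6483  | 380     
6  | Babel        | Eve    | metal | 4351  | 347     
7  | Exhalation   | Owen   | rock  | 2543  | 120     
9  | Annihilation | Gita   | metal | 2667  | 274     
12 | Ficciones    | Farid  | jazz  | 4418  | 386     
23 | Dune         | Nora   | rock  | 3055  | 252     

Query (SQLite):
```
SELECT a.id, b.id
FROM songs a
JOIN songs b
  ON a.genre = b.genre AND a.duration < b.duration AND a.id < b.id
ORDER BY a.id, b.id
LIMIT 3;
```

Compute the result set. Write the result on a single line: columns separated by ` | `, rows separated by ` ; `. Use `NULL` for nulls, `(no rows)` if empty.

Pairs (a,b) with same genre, a.duration < b.duration, a.id < b.id.
genre groups: folk:{2} jazz:{5,12} metal:{4,6,9} rock:{7,23}
Ordered by (a.id, b.id); first 3.

5 | 12 ; 7 | 23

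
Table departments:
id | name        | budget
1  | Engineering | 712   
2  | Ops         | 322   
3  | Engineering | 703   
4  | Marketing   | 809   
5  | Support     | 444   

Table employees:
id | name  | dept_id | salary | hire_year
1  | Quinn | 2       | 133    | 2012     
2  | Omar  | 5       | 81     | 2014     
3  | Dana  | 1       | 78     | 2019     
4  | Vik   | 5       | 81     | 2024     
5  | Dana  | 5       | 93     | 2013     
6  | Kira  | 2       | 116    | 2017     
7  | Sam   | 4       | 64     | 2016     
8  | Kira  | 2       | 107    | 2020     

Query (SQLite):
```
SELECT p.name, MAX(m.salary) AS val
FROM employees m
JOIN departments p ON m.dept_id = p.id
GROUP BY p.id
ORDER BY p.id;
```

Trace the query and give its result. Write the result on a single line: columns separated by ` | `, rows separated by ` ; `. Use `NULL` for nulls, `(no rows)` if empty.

Engineering | 78 ; Ops | 133 ; Marketing | 64 ; Support | 93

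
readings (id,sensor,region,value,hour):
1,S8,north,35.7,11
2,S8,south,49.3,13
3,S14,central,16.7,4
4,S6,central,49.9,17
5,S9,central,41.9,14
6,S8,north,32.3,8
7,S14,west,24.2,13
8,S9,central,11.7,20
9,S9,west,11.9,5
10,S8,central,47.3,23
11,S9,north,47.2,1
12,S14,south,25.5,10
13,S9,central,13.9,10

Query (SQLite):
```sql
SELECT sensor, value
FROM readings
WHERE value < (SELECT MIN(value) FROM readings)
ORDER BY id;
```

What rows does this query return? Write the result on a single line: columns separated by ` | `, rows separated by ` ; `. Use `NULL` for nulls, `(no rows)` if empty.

(no rows)

Scalar subquery: MIN(value) over all readings rows = 11.7.
Keep rows where value < that value.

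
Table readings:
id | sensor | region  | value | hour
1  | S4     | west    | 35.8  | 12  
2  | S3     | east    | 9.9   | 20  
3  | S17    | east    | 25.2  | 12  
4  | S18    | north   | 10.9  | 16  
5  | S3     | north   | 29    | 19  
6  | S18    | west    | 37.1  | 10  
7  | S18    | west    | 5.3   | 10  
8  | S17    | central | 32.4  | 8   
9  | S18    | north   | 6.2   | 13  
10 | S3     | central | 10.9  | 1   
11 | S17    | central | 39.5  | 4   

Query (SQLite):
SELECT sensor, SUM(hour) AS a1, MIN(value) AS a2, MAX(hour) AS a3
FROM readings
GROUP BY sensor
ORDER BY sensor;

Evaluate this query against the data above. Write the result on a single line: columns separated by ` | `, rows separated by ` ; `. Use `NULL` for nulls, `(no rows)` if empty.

S17 | 24 | 25.2 | 12 ; S18 | 49 | 5.3 | 16 ; S3 | 40 | 9.9 | 20 ; S4 | 12 | 35.8 | 12

Group readings by sensor.
Per group compute: SUM(hour), MIN(value), MAX(hour).
  S17: ids {3, 8, 11} → SUM(hour)=24, MIN(value)=25.2, MAX(hour)=12
  S18: ids {4, 6, 7, 9} → SUM(hour)=49, MIN(value)=5.3, MAX(hour)=16
  S3: ids {2, 5, 10} → SUM(hour)=40, MIN(value)=9.9, MAX(hour)=20
  S4: ids {1} → SUM(hour)=12, MIN(value)=35.8, MAX(hour)=12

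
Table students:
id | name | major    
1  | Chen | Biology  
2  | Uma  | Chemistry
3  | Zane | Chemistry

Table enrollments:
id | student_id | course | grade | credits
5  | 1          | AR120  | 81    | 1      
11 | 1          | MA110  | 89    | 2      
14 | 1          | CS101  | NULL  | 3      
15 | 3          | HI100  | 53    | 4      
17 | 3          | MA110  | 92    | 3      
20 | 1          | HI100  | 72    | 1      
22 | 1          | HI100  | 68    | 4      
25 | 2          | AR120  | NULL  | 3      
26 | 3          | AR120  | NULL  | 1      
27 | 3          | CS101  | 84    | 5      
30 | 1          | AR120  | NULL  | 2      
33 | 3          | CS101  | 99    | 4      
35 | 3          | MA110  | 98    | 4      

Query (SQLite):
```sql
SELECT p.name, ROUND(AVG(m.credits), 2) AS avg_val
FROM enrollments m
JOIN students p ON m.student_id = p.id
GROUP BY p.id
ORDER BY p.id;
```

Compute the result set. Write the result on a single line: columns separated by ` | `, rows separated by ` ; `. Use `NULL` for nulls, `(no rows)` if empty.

Join each enrollments row to its students via student_id.
Group joined rows by students.id; compute ROUND(AVG(m.credits), 2) per group.
  1: ids {5, 11, 14, 20, 22, 30} → ROUND(AVG(m.credits), 2)=2.17
  2: ids {25} → ROUND(AVG(m.credits), 2)=3
  3: ids {15, 17, 26, 27, 33, 35} → ROUND(AVG(m.credits), 2)=3.5

Chen | 2.17 ; Uma | 3 ; Zane | 3.5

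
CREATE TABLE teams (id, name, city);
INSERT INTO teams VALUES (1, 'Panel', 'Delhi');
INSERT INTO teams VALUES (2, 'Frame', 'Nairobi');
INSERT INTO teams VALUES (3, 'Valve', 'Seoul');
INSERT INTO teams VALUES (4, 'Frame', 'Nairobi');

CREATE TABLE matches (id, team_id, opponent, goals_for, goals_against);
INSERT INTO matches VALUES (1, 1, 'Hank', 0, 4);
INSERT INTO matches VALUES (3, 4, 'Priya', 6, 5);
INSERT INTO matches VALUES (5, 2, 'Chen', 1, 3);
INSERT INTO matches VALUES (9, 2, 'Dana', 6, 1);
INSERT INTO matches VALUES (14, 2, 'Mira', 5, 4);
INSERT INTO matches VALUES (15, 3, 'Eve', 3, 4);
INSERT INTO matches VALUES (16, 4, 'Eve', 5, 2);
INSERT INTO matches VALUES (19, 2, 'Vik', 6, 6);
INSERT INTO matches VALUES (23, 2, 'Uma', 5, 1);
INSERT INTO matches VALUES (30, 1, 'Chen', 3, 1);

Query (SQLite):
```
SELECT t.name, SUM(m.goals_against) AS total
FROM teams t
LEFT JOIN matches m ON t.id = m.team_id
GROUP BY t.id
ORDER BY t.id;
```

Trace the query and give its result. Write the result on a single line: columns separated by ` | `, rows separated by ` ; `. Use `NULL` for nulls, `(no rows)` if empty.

LEFT JOIN keeps every teams row; unmatched ones get NULL for matches columns.
Group by teams.id and compute SUM(m.goals_against). SUM over an all-NULL group is NULL.
  1: ids {1, 30} → SUM(m.goals_against)=5
  2: ids {5, 9, 14, 19, 23} → SUM(m.goals_against)=15
  3: ids {15} → SUM(m.goals_against)=4
  4: ids {3, 16} → SUM(m.goals_against)=7

Panel | 5 ; Frame | 15 ; Valve | 4 ; Frame | 7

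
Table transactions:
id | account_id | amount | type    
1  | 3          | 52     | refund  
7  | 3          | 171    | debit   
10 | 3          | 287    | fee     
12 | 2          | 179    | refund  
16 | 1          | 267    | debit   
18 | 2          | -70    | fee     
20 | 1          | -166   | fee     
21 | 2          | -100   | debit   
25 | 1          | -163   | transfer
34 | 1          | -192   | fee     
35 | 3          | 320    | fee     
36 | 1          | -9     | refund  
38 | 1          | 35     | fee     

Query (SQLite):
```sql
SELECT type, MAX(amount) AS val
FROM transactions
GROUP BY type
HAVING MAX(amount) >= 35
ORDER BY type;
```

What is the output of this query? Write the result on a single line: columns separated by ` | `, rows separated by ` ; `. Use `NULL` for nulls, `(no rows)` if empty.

debit | 267 ; fee | 320 ; refund | 179

Partition transactions by type; compute MAX(amount) within each group.
HAVING: keep groups where MAX(amount) >= 35.
  debit: ids {7, 16, 21} → MAX(amount)=267
  fee: ids {10, 18, 20, 34, 35, 38} → MAX(amount)=320
  refund: ids {1, 12, 36} → MAX(amount)=179
  transfer: ids {25} → MAX(amount)=-163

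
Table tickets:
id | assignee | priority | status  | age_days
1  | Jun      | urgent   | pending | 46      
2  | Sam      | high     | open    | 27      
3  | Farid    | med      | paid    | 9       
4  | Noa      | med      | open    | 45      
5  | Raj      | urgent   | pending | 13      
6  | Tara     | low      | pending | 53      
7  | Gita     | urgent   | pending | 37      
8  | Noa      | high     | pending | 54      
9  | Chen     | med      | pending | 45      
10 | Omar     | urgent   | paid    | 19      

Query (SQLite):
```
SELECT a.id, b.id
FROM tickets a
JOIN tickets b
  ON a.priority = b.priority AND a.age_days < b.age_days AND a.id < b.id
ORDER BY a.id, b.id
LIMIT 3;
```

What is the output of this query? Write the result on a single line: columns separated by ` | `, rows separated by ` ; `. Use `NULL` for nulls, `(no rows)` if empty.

2 | 8 ; 3 | 4 ; 3 | 9

Pairs (a,b) with same priority, a.age_days < b.age_days, a.id < b.id.
priority groups: high:{2,8} low:{6} med:{3,4,9} urgent:{1,5,7,10}
Ordered by (a.id, b.id); first 3.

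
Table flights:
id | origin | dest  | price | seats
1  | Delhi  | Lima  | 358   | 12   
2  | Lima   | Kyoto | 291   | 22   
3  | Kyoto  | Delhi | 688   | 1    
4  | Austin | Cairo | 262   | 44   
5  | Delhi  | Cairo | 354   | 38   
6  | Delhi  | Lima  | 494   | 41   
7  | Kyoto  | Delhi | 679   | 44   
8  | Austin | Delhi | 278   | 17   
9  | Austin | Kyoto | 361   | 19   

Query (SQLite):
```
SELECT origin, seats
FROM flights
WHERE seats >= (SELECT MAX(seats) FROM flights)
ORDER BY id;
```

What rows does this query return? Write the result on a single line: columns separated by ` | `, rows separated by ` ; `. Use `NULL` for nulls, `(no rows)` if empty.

Austin | 44 ; Kyoto | 44

Scalar subquery: MAX(seats) over all flights rows = 44.
Keep rows where seats >= that value.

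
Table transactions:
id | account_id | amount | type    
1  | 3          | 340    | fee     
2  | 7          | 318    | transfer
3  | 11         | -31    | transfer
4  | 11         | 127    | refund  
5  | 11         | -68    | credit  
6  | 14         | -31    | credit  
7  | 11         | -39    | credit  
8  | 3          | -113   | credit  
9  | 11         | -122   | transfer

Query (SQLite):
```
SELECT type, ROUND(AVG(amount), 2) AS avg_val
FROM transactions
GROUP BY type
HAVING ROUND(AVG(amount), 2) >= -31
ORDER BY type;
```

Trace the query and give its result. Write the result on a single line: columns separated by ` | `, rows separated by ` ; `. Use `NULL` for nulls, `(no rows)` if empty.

fee | 340 ; refund | 127 ; transfer | 55

Partition transactions by type; compute ROUND(AVG(amount), 2) within each group.
HAVING: keep groups where ROUND(AVG(amount), 2) >= -31.
  credit: ids {5, 6, 7, 8} → ROUND(AVG(amount), 2)=-62.75
  fee: ids {1} → ROUND(AVG(amount), 2)=340
  refund: ids {4} → ROUND(AVG(amount), 2)=127
  transfer: ids {2, 3, 9} → ROUND(AVG(amount), 2)=55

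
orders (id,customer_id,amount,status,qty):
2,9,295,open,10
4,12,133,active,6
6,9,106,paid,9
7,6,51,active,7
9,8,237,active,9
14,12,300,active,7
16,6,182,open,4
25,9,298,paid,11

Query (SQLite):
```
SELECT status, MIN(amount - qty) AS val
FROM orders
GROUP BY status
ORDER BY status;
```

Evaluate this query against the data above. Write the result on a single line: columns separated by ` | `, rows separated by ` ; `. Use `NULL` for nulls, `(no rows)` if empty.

active | 44 ; open | 178 ; paid | 97

For each row compute amount - qty.
Group by status; take MIN of the expression per group.
  active: ids {4, 7, 9, 14} → MIN(amount - qty)=44
  open: ids {2, 16} → MIN(amount - qty)=178
  paid: ids {6, 25} → MIN(amount - qty)=97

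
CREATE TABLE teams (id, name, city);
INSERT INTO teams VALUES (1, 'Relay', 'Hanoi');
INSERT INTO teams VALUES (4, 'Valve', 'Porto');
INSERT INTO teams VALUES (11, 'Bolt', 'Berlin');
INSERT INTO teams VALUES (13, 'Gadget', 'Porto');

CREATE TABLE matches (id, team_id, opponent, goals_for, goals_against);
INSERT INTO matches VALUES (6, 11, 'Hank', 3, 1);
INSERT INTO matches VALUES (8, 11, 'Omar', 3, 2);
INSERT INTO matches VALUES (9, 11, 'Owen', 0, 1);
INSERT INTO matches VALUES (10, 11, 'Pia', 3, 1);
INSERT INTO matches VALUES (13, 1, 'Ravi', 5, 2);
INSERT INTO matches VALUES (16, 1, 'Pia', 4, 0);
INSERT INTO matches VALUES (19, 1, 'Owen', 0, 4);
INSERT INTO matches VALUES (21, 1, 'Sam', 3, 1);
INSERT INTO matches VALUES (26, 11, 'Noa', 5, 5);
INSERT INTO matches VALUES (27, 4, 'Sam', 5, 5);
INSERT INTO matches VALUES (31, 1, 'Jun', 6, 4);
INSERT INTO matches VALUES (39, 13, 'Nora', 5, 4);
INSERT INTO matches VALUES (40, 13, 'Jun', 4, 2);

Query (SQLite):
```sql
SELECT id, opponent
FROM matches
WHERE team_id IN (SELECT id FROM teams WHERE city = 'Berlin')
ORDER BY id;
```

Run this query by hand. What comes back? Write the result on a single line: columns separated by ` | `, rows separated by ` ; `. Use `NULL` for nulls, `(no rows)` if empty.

6 | Hank ; 8 | Omar ; 9 | Owen ; 10 | Pia ; 26 | Noa

Inner query: teams.id where city = 'Berlin'.
Outer: keep matches rows whose team_id is in that set.
Inner query → {11}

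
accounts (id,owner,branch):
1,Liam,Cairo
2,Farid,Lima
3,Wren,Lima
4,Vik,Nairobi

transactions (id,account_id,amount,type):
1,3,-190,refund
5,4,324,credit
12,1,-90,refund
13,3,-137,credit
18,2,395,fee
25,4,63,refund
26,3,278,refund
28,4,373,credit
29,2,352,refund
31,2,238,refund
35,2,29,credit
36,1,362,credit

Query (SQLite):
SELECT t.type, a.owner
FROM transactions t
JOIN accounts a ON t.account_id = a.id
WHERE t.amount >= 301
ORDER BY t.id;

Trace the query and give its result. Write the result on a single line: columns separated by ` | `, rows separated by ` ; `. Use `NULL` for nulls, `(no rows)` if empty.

credit | Vik ; fee | Farid ; credit | Vik ; refund | Farid ; credit | Liam

Each transactions row matches the accounts row where account_id = accounts.id.
Then keep rows with t.amount >= 301.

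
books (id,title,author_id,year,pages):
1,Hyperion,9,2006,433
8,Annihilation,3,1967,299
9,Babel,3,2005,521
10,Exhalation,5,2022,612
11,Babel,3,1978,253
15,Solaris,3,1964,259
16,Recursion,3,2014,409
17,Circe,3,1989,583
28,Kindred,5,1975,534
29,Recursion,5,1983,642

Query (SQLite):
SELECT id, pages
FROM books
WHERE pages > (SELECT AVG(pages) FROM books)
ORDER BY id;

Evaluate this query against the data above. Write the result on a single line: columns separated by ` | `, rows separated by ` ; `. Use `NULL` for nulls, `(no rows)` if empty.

9 | 521 ; 10 | 612 ; 17 | 583 ; 28 | 534 ; 29 | 642

Scalar subquery: AVG(pages) over all books rows = 454.5.
Keep rows where pages > that value.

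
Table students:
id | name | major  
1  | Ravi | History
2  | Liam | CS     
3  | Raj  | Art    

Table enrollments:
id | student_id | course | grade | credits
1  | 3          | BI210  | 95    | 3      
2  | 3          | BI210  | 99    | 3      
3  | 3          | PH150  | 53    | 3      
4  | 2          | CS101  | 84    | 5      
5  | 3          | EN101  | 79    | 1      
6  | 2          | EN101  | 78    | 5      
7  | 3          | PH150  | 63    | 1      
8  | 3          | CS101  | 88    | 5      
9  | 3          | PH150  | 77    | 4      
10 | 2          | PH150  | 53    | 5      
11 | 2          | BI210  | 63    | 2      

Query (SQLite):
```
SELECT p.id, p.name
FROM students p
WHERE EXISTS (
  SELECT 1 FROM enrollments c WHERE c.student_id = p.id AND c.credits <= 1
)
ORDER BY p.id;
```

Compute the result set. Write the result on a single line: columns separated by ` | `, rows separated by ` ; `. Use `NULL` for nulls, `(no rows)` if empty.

For each students row, check whether any enrollments with matching student_id has credits <= 1.
Keep rows where that is true.

3 | Raj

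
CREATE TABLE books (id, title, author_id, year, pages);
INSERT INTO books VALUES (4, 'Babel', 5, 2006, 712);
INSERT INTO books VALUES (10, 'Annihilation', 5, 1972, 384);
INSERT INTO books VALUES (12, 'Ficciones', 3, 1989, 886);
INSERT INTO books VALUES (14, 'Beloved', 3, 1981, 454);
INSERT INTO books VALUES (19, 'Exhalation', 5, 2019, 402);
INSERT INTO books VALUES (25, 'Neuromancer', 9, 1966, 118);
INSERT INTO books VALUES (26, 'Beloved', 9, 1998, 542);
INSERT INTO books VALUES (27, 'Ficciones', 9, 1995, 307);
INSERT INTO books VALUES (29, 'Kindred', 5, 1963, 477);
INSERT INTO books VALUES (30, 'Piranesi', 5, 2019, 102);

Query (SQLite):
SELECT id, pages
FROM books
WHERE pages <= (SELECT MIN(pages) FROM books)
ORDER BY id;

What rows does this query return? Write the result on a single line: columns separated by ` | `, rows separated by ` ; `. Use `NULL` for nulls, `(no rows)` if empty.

Scalar subquery: MIN(pages) over all books rows = 102.
Keep rows where pages <= that value.

30 | 102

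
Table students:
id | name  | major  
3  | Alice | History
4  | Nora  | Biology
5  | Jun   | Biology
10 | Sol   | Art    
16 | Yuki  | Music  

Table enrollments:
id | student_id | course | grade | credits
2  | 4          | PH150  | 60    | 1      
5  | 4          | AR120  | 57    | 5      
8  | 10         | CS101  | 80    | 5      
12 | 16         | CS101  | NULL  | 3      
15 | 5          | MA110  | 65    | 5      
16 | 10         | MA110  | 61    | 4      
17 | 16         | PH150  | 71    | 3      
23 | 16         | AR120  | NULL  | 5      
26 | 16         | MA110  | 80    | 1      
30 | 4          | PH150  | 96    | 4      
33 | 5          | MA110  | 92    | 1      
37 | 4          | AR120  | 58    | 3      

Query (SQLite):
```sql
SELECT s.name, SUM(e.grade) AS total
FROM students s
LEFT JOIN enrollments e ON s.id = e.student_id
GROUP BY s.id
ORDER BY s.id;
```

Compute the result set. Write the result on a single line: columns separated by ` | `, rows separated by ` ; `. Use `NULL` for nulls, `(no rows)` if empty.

LEFT JOIN keeps every students row; unmatched ones get NULL for enrollments columns.
Group by students.id and compute SUM(e.grade). SUM over an all-NULL group is NULL.
  3: ids {—} → SUM(e.grade)=NULL
  4: ids {2, 5, 30, 37} → SUM(e.grade)=271
  5: ids {15, 33} → SUM(e.grade)=157
  10: ids {8, 16} → SUM(e.grade)=141
  16: ids {12, 17, 23, 26} → SUM(e.grade)=151

Alice | NULL ; Nora | 271 ; Jun | 157 ; Sol | 141 ; Yuki | 151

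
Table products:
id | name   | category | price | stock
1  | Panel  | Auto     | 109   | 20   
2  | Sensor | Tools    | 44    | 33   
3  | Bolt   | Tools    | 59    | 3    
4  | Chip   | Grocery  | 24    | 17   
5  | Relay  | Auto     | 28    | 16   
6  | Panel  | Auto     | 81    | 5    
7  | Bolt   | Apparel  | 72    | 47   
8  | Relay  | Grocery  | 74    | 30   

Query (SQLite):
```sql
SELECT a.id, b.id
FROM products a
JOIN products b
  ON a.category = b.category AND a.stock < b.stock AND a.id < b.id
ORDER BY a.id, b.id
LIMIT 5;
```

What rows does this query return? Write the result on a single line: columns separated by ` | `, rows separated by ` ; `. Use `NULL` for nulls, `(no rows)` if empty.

4 | 8

Pairs (a,b) with same category, a.stock < b.stock, a.id < b.id.
category groups: Apparel:{7} Auto:{1,5,6} Grocery:{4,8} Tools:{2,3}
Ordered by (a.id, b.id); first 5.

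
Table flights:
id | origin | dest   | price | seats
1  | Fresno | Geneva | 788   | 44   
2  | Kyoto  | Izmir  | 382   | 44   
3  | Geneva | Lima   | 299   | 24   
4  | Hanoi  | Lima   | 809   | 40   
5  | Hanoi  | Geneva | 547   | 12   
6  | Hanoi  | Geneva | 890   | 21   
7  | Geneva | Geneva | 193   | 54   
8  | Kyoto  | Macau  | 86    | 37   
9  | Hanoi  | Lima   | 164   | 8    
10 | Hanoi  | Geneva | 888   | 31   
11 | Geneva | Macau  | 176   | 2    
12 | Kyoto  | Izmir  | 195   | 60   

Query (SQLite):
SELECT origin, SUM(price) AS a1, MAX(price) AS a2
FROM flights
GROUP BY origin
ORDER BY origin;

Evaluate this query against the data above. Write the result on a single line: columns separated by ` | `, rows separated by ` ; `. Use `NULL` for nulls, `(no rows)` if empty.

Fresno | 788 | 788 ; Geneva | 668 | 299 ; Hanoi | 3298 | 890 ; Kyoto | 663 | 382

Group flights by origin.
Per group compute: SUM(price), MAX(price).
  Fresno: ids {1} → SUM(price)=788, MAX(price)=788
  Geneva: ids {3, 7, 11} → SUM(price)=668, MAX(price)=299
  Hanoi: ids {4, 5, 6, 9, 10} → SUM(price)=3298, MAX(price)=890
  Kyoto: ids {2, 8, 12} → SUM(price)=663, MAX(price)=382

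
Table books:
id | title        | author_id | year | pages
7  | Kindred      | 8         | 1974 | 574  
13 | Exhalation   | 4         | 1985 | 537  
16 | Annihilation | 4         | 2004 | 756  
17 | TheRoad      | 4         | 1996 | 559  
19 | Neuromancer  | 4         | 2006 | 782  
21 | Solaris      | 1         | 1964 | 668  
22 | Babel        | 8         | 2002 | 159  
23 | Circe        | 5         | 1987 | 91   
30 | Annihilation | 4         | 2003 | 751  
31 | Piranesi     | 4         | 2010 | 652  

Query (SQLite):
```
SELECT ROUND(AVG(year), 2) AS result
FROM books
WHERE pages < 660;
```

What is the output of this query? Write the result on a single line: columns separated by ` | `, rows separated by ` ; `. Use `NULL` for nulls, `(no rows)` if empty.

Rows where pages < 660 → year values: [1974, 1985, 1996, 2002, 1987, 2010].
AVG = 11954 / 6 (rounded to 2 dp).

1992.33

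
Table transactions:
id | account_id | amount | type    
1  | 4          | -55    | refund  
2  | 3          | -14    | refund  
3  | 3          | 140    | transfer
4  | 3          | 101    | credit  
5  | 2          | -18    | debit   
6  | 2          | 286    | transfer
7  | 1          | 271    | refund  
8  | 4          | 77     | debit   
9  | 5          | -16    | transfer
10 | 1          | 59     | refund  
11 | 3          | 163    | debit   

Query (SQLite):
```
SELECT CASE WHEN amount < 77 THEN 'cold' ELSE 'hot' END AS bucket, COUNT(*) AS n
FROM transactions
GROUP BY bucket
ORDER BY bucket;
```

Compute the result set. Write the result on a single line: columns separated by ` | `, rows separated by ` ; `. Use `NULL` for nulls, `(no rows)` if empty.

Bucket rows by amount < 77 → 'cold' else 'hot'; count each bucket.

cold | 5 ; hot | 6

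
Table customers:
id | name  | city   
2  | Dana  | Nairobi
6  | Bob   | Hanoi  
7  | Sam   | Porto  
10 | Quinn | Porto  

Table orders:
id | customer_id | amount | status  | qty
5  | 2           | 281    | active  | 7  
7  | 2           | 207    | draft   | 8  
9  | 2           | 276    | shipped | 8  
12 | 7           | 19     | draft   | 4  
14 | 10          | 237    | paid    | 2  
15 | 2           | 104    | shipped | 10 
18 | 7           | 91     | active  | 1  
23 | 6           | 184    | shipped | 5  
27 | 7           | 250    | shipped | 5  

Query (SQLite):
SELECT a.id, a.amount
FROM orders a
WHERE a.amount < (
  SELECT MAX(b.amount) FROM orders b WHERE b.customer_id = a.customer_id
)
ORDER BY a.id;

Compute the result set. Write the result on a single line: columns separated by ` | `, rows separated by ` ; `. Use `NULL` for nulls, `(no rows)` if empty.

7 | 207 ; 9 | 276 ; 12 | 19 ; 15 | 104 ; 18 | 91

For each orders row a, compute MAX(amount) over rows sharing a.customer_id.
Keep row a if a.amount < that per-group MAX.
  customer_id=2: MAX(amount) = 281
  customer_id=6: MAX(amount) = 184
  customer_id=7: MAX(amount) = 250
  customer_id=10: MAX(amount) = 237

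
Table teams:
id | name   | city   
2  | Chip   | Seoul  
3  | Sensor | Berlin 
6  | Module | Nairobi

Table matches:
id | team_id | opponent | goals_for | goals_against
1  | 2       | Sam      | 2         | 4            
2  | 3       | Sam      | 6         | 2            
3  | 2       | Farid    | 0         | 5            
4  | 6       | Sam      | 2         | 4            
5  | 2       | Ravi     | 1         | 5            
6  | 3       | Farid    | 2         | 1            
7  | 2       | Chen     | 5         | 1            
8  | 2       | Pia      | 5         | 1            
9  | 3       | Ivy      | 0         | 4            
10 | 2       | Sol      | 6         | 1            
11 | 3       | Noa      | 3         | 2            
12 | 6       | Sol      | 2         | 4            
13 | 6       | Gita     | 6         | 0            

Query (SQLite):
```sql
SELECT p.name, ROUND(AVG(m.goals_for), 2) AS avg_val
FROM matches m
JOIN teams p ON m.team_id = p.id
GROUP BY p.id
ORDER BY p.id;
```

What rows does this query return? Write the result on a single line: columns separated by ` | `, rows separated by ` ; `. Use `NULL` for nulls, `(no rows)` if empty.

Chip | 3.17 ; Sensor | 2.75 ; Module | 3.33

Join each matches row to its teams via team_id.
Group joined rows by teams.id; compute ROUND(AVG(m.goals_for), 2) per group.
  2: ids {1, 3, 5, 7, 8, 10} → ROUND(AVG(m.goals_for), 2)=3.17
  3: ids {2, 6, 9, 11} → ROUND(AVG(m.goals_for), 2)=2.75
  6: ids {4, 12, 13} → ROUND(AVG(m.goals_for), 2)=3.33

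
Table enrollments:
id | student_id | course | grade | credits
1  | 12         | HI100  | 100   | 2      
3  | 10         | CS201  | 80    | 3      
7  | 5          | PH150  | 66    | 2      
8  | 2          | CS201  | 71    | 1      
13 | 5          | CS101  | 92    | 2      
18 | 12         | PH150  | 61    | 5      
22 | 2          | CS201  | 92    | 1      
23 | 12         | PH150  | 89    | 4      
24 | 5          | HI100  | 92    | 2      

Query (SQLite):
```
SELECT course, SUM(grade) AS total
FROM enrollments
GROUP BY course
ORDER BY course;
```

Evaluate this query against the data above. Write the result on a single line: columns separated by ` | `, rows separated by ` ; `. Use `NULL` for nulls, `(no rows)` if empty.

CS101 | 92 ; CS201 | 243 ; HI100 | 192 ; PH150 | 216

Partition enrollments by course; compute SUM(grade) within each group.
  CS101: ids {13} → SUM(grade)=92
  CS201: ids {3, 8, 22} → SUM(grade)=243
  HI100: ids {1, 24} → SUM(grade)=192
  PH150: ids {7, 18, 23} → SUM(grade)=216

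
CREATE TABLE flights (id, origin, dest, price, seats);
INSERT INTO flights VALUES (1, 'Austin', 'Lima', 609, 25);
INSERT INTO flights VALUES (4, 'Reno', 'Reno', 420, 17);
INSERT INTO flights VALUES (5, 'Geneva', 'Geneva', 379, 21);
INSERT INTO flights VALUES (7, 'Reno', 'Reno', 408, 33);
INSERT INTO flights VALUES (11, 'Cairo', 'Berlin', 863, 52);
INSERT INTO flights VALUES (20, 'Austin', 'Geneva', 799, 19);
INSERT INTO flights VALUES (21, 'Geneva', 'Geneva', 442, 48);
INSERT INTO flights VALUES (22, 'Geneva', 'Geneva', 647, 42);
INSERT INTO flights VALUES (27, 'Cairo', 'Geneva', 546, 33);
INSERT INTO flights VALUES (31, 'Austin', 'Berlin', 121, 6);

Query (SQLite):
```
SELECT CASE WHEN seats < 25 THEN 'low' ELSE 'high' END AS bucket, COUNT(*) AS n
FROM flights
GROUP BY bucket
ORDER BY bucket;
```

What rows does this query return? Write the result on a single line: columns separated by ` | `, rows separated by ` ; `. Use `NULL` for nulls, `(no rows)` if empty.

high | 6 ; low | 4

Bucket rows by seats < 25 → 'low' else 'high'; count each bucket.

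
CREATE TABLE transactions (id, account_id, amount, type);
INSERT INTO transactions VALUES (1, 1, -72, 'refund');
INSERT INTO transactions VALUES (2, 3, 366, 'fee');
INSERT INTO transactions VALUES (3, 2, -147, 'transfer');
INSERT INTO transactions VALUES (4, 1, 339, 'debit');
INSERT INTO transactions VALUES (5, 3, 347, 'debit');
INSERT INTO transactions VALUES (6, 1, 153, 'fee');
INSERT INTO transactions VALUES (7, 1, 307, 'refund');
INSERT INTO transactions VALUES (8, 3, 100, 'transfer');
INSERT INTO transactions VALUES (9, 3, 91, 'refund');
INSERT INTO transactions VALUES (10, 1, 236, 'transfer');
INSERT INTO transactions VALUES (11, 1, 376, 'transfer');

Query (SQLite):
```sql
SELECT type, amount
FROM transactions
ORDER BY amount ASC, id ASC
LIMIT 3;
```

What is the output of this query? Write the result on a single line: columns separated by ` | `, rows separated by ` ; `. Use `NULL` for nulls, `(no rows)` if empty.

transfer | -147 ; refund | -72 ; refund | 91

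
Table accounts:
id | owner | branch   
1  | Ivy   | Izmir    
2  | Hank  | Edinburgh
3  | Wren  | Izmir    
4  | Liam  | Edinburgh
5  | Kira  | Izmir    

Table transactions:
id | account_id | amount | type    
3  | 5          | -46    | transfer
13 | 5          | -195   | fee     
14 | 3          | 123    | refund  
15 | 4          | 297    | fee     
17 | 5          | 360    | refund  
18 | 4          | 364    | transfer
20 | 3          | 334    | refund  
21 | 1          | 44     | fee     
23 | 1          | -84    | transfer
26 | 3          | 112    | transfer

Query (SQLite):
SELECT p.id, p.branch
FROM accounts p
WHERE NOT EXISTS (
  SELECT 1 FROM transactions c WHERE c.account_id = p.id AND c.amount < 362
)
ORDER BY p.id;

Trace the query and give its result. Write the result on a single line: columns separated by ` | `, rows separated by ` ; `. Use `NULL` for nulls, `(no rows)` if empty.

For each accounts row, check whether any transactions with matching account_id has amount < 362.
Keep rows where that is false.

2 | Edinburgh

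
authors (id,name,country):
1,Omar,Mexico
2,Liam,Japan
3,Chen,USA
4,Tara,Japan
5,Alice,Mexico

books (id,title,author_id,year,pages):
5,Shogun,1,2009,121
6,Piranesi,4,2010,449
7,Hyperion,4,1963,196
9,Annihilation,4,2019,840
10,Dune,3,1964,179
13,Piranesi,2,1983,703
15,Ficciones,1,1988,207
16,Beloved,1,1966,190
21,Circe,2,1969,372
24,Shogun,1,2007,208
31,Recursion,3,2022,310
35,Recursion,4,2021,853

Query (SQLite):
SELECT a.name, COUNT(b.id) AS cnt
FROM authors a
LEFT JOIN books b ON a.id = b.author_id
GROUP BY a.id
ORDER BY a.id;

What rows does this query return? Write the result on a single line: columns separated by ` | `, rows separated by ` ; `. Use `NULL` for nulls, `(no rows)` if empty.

LEFT JOIN keeps every authors row; unmatched ones get NULL for books columns.
Group by authors.id and compute COUNT(b.id). COUNT(col) of an all-NULL group is 0.
  1: ids {5, 15, 16, 24} → COUNT(b.id)=4
  2: ids {13, 21} → COUNT(b.id)=2
  3: ids {10, 31} → COUNT(b.id)=2
  4: ids {6, 7, 9, 35} → COUNT(b.id)=4
  5: ids {—} → COUNT(b.id)=0

Omar | 4 ; Liam | 2 ; Chen | 2 ; Tara | 4 ; Alice | 0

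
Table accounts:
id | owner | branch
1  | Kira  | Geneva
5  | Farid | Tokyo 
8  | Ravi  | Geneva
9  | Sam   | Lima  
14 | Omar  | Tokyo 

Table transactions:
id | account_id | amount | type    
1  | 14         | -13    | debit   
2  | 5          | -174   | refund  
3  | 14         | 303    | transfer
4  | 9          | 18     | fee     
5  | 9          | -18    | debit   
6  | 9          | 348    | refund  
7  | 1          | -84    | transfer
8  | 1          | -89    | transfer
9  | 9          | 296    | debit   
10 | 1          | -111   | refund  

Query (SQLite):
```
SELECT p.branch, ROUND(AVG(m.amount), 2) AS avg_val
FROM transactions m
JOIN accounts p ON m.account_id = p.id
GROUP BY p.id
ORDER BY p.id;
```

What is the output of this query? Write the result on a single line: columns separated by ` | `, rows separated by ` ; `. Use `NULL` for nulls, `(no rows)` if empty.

Join each transactions row to its accounts via account_id.
Group joined rows by accounts.id; compute ROUND(AVG(m.amount), 2) per group.
  1: ids {7, 8, 10} → ROUND(AVG(m.amount), 2)=-94.67
  5: ids {2} → ROUND(AVG(m.amount), 2)=-174
  9: ids {4, 5, 6, 9} → ROUND(AVG(m.amount), 2)=161
  14: ids {1, 3} → ROUND(AVG(m.amount), 2)=145

Geneva | -94.67 ; Tokyo | -174 ; Lima | 161 ; Tokyo | 145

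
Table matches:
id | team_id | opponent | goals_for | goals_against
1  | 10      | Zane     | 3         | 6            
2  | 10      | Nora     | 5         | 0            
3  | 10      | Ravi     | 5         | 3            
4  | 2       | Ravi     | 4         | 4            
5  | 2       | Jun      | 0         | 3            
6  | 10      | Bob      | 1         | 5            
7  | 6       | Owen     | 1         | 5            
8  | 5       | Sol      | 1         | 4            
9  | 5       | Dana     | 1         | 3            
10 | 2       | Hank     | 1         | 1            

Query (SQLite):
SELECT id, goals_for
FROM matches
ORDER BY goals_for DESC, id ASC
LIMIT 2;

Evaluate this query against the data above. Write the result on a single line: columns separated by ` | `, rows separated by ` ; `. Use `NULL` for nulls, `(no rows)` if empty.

2 | 5 ; 3 | 5

Sort by goals_for desc, tiebreak id asc: (5, id=2), (5, id=3), (4, id=4), (3, id=1), (1, id=6) …. Take first 2.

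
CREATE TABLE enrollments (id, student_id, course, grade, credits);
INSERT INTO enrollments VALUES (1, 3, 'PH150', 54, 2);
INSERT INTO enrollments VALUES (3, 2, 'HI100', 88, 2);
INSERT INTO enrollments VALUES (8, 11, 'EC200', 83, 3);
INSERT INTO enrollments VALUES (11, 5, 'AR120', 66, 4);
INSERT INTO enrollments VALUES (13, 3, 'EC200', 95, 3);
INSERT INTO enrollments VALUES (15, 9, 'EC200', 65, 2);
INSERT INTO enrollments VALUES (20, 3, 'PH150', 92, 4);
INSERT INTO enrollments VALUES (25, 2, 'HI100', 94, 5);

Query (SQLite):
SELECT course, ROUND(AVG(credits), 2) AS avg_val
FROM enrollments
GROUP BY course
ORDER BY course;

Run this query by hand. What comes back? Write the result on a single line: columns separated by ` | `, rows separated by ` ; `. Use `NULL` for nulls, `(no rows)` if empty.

Partition enrollments by course; compute ROUND(AVG(credits), 2) within each group.
  AR120: ids {11} → ROUND(AVG(credits), 2)=4
  EC200: ids {8, 13, 15} → ROUND(AVG(credits), 2)=2.67
  HI100: ids {3, 25} → ROUND(AVG(credits), 2)=3.5
  PH150: ids {1, 20} → ROUND(AVG(credits), 2)=3

AR120 | 4 ; EC200 | 2.67 ; HI100 | 3.5 ; PH150 | 3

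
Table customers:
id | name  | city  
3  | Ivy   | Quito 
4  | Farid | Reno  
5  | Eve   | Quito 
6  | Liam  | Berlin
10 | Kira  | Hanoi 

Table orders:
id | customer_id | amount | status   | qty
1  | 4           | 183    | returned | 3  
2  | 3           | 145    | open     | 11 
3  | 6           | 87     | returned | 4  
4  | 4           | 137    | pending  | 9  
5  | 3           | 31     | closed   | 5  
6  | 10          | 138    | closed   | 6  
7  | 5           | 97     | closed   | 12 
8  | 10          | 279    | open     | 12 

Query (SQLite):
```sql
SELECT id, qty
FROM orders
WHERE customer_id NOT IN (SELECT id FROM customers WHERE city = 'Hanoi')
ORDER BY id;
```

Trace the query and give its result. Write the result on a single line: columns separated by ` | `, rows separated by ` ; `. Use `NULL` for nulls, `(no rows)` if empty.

Inner query: customers.id where city = 'Hanoi'.
Outer: keep orders rows whose customer_id is not in that set.
Inner query → {10}

1 | 3 ; 2 | 11 ; 3 | 4 ; 4 | 9 ; 5 | 5 ; 7 | 12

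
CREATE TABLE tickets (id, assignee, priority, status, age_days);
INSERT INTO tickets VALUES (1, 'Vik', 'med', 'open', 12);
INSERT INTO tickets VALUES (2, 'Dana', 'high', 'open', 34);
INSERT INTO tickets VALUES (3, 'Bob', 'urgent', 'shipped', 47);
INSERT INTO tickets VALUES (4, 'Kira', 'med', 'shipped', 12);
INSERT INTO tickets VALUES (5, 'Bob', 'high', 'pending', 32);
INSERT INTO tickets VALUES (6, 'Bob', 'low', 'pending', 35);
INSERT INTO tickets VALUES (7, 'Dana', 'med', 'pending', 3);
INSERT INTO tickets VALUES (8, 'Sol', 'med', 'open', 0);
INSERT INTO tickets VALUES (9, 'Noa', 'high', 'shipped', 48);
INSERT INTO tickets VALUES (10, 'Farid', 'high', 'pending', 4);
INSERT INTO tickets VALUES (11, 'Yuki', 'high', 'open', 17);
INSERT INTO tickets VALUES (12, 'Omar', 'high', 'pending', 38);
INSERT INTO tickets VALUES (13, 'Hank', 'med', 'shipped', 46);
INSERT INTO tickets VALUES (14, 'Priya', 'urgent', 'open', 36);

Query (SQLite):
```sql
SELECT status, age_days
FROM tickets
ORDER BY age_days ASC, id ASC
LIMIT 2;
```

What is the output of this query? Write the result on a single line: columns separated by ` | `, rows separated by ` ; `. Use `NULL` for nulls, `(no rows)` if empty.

open | 0 ; pending | 3

Sort by age_days asc, tiebreak id asc: (0, id=8), (3, id=7), (4, id=10), (12, id=1), (12, id=4) …. Take first 2.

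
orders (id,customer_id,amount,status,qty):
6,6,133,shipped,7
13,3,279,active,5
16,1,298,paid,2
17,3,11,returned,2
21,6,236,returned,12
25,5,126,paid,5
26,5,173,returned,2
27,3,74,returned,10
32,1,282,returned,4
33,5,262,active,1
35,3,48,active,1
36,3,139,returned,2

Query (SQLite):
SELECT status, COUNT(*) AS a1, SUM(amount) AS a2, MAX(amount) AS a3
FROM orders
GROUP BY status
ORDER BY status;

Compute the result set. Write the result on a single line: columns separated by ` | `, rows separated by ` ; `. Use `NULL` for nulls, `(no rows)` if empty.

active | 3 | 589 | 279 ; paid | 2 | 424 | 298 ; returned | 6 | 915 | 282 ; shipped | 1 | 133 | 133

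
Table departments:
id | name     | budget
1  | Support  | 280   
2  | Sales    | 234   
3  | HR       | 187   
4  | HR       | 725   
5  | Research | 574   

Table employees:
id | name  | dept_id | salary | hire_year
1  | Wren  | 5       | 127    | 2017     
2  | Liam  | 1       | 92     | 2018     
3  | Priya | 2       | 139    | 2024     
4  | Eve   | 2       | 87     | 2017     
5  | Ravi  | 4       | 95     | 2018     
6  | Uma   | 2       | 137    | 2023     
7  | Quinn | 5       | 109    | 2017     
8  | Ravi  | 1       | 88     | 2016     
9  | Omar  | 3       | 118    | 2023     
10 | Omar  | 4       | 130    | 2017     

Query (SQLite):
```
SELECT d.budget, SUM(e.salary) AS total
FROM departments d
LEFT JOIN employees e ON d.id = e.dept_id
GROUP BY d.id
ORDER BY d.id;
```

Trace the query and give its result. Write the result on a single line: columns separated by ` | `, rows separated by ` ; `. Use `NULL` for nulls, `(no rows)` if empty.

280 | 180 ; 234 | 363 ; 187 | 118 ; 725 | 225 ; 574 | 236

LEFT JOIN keeps every departments row; unmatched ones get NULL for employees columns.
Group by departments.id and compute SUM(e.salary). SUM over an all-NULL group is NULL.
  1: ids {2, 8} → SUM(e.salary)=180
  2: ids {3, 4, 6} → SUM(e.salary)=363
  3: ids {9} → SUM(e.salary)=118
  4: ids {5, 10} → SUM(e.salary)=225
  5: ids {1, 7} → SUM(e.salary)=236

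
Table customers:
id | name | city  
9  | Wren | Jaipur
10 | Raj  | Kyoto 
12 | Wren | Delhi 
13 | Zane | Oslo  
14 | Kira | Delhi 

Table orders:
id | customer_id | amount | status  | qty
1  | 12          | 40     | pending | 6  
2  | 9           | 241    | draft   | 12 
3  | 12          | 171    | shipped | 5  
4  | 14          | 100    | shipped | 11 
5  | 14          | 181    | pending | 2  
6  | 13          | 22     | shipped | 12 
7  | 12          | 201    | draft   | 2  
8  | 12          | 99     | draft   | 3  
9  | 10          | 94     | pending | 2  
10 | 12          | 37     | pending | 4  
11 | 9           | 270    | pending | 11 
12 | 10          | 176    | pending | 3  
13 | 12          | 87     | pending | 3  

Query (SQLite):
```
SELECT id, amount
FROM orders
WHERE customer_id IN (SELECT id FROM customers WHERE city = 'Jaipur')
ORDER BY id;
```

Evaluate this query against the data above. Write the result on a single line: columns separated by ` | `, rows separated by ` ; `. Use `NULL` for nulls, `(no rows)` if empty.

Inner query: customers.id where city = 'Jaipur'.
Outer: keep orders rows whose customer_id is in that set.
Inner query → {9}

2 | 241 ; 11 | 270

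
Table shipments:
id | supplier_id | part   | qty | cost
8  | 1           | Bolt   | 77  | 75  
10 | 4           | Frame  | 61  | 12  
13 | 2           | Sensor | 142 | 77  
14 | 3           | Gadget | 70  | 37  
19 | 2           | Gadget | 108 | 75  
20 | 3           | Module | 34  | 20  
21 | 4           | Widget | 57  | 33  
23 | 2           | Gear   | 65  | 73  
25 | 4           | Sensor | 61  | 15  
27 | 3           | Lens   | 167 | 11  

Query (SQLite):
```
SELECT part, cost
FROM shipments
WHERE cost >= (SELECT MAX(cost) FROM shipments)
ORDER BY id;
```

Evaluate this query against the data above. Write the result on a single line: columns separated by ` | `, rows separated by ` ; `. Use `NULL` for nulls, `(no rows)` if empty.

Scalar subquery: MAX(cost) over all shipments rows = 77.
Keep rows where cost >= that value.

Sensor | 77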